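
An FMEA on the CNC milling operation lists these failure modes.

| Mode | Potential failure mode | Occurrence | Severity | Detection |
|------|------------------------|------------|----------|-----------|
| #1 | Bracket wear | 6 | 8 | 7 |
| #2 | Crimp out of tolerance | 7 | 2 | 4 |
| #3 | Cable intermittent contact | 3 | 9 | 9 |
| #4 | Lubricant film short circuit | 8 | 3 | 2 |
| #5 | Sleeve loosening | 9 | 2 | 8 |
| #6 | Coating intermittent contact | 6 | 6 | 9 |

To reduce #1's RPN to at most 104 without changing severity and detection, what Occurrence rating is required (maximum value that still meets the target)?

1

#1: S=8, O=6, D=7 → current RPN = 336.
Fixed product = 56. Need 56 × O ≤ 104, so O ≤ 104/56 = 1.86.
Maximum integer Occurrence rating = 1 (gives RPN 56; O=2 would give 112 > 104).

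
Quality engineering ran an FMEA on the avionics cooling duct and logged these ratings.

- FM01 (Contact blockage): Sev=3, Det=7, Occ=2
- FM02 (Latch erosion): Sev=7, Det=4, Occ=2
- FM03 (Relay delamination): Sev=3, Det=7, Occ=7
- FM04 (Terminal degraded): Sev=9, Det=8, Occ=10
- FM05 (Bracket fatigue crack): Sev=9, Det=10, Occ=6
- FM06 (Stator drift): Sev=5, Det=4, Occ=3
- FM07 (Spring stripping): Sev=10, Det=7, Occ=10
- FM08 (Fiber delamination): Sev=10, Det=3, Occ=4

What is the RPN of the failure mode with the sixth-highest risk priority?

60

RPN = Severity × Occurrence × Detection:
  FM01: 3 × 2 × 7 = 42
  FM02: 7 × 2 × 4 = 56
  FM03: 3 × 7 × 7 = 147
  FM04: 9 × 10 × 8 = 720
  FM05: 9 × 6 × 10 = 540
  FM06: 5 × 3 × 4 = 60
  FM07: 10 × 10 × 7 = 700
  FM08: 10 × 4 × 3 = 120
Sorted descending: 720, 700, 540, 147, 120, 60, 56, 42.
The sixth-highest RPN is 60 (FM06).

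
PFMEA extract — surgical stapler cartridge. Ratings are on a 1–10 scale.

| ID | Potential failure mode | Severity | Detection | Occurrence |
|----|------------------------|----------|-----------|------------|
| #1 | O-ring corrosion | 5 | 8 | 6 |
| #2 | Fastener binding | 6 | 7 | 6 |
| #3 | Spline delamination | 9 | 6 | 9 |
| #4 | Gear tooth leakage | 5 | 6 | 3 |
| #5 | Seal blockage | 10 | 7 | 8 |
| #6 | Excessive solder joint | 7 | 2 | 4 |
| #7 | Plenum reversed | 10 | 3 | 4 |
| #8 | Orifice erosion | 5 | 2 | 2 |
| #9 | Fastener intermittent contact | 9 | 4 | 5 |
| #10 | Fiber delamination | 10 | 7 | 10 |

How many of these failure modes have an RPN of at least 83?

8

RPN = Severity × Occurrence × Detection:
  #1: 5 × 6 × 8 = 240
  #2: 6 × 6 × 7 = 252
  #3: 9 × 9 × 6 = 486
  #4: 5 × 3 × 6 = 90
  #5: 10 × 8 × 7 = 560
  #6: 7 × 4 × 2 = 56
  #7: 10 × 4 × 3 = 120
  #8: 5 × 2 × 2 = 20
  #9: 9 × 5 × 4 = 180
  #10: 10 × 10 × 7 = 700
Modes with RPN ≥ 83: #1 (240), #2 (252), #3 (486), #4 (90), #5 (560), #7 (120), #9 (180), #10 (700) → 8.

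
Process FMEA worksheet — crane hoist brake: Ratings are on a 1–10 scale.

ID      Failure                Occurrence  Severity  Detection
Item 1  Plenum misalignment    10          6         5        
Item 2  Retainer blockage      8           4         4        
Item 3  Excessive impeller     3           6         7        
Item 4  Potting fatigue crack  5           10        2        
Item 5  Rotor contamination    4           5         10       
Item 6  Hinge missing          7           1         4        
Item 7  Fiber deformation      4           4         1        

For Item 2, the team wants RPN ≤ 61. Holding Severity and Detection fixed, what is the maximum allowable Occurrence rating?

Item 2: S=4, O=8, D=4 → current RPN = 128.
Fixed product = 16. Need 16 × O ≤ 61, so O ≤ 61/16 = 3.81.
Maximum integer Occurrence rating = 3 (gives RPN 48; O=4 would give 64 > 61).

3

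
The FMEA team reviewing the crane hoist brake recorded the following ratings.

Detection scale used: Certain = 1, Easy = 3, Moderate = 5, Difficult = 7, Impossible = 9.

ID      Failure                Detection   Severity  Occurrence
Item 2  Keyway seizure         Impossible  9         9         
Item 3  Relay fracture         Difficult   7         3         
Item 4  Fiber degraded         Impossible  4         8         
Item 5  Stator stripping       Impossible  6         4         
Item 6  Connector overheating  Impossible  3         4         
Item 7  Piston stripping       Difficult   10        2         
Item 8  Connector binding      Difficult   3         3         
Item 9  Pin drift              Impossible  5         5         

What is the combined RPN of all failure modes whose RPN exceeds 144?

RPN = Severity × Occurrence × Detection:
  Item 2: 9 × 9 × 9 = 729
  Item 3: 7 × 3 × 7 = 147
  Item 4: 4 × 8 × 9 = 288
  Item 5: 6 × 4 × 9 = 216
  Item 6: 3 × 4 × 9 = 108
  Item 7: 10 × 2 × 7 = 140
  Item 8: 3 × 3 × 7 = 63
  Item 9: 5 × 5 × 9 = 225
RPN > 144: Item 2 (729), Item 3 (147), Item 4 (288), Item 5 (216), Item 9 (225).
Sum: 729 + 147 + 288 + 216 + 225 = 1605.

1605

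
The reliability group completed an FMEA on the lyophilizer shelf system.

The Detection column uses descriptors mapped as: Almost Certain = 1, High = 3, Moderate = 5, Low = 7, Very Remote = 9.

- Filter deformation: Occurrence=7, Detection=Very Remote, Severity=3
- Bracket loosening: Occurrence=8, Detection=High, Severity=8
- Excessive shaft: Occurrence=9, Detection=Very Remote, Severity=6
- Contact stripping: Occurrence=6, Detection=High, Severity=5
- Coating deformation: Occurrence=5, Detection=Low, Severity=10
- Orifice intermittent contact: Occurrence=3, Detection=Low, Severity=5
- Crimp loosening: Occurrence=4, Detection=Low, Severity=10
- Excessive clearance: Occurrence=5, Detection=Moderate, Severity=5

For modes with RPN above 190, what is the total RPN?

RPN = Severity × Occurrence × Detection:
  Filter deformation: 3 × 7 × 9 = 189
  Bracket loosening: 8 × 8 × 3 = 192
  Excessive shaft: 6 × 9 × 9 = 486
  Contact stripping: 5 × 6 × 3 = 90
  Coating deformation: 10 × 5 × 7 = 350
  Orifice intermittent contact: 5 × 3 × 7 = 105
  Crimp loosening: 10 × 4 × 7 = 280
  Excessive clearance: 5 × 5 × 5 = 125
RPN > 190: Bracket loosening (192), Excessive shaft (486), Coating deformation (350), Crimp loosening (280).
Sum: 192 + 486 + 350 + 280 = 1308.

1308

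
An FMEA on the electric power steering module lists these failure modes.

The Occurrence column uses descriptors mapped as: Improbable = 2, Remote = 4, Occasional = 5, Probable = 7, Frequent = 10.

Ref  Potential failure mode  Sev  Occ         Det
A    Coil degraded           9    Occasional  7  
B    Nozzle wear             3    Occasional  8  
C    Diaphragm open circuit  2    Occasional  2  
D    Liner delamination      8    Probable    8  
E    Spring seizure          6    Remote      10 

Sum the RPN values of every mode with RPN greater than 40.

RPN = Severity × Occurrence × Detection:
  A: 9 × 5 × 7 = 315
  B: 3 × 5 × 8 = 120
  C: 2 × 5 × 2 = 20
  D: 8 × 7 × 8 = 448
  E: 6 × 4 × 10 = 240
RPN > 40: A (315), B (120), D (448), E (240).
Sum: 315 + 120 + 448 + 240 = 1123.

1123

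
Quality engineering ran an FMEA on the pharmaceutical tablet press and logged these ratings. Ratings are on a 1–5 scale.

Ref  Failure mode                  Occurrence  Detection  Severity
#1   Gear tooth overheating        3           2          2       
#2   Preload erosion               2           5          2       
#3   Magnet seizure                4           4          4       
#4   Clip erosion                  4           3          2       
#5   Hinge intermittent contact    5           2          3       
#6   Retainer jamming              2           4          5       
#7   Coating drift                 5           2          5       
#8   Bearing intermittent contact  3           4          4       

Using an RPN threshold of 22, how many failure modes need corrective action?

RPN = Severity × Occurrence × Detection:
  #1: 2 × 3 × 2 = 12
  #2: 2 × 2 × 5 = 20
  #3: 4 × 4 × 4 = 64
  #4: 2 × 4 × 3 = 24
  #5: 3 × 5 × 2 = 30
  #6: 5 × 2 × 4 = 40
  #7: 5 × 5 × 2 = 50
  #8: 4 × 3 × 4 = 48
Modes with RPN ≥ 22: #3 (64), #4 (24), #5 (30), #6 (40), #7 (50), #8 (48) → 6.

6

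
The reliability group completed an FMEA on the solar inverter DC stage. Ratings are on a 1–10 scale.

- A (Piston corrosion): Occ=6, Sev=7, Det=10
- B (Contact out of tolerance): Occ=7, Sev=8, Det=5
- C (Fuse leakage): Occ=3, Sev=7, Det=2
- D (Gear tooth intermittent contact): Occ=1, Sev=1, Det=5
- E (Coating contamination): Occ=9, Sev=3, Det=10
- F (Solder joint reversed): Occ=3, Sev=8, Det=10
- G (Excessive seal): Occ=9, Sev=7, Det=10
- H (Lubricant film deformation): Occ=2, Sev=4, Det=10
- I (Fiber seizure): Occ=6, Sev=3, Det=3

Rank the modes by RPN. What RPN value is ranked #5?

240

RPN = Severity × Occurrence × Detection:
  A: 7 × 6 × 10 = 420
  B: 8 × 7 × 5 = 280
  C: 7 × 3 × 2 = 42
  D: 1 × 1 × 5 = 5
  E: 3 × 9 × 10 = 270
  F: 8 × 3 × 10 = 240
  G: 7 × 9 × 10 = 630
  H: 4 × 2 × 10 = 80
  I: 3 × 6 × 3 = 54
Sorted descending: 630, 420, 280, 270, 240, 80, 54, 42, 5.
The fifth-highest RPN is 240 (F).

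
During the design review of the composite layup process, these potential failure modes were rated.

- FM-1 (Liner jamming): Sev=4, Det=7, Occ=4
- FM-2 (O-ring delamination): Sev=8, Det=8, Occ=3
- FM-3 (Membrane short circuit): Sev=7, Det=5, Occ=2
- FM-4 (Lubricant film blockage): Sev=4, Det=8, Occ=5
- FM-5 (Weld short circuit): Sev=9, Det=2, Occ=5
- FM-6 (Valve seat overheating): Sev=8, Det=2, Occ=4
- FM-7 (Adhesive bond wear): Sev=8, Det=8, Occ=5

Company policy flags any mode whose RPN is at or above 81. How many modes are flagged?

RPN = Severity × Occurrence × Detection:
  FM-1: 4 × 4 × 7 = 112
  FM-2: 8 × 3 × 8 = 192
  FM-3: 7 × 2 × 5 = 70
  FM-4: 4 × 5 × 8 = 160
  FM-5: 9 × 5 × 2 = 90
  FM-6: 8 × 4 × 2 = 64
  FM-7: 8 × 5 × 8 = 320
Modes with RPN ≥ 81: FM-1 (112), FM-2 (192), FM-4 (160), FM-5 (90), FM-7 (320) → 5.

5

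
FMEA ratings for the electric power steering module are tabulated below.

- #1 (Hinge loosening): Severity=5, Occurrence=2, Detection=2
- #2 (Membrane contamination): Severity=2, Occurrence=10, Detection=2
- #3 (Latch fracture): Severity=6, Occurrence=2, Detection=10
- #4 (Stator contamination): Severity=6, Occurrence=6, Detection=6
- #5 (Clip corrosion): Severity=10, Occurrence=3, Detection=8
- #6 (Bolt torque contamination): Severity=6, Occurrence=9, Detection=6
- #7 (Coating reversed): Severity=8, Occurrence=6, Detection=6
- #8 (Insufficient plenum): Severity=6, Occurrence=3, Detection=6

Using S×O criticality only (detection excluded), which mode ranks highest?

Criticality = Severity × Occurrence:
  #1: 5 × 2 = 10
  #2: 2 × 10 = 20
  #3: 6 × 2 = 12
  #4: 6 × 6 = 36
  #5: 10 × 3 = 30
  #6: 6 × 9 = 54
  #7: 8 × 6 = 48
  #8: 6 × 3 = 18
Highest criticality is 54 → #6.

#6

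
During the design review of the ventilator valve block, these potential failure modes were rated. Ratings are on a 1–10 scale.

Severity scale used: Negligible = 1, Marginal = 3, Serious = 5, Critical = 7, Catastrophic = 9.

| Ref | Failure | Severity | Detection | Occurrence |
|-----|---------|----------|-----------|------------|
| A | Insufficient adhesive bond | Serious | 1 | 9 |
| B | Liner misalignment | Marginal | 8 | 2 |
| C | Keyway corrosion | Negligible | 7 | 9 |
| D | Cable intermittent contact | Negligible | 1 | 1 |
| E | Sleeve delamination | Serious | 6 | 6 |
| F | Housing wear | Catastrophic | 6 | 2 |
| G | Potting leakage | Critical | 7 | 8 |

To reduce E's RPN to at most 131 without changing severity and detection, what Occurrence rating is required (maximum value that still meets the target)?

E: S=5, O=6, D=6 → current RPN = 180.
Fixed product = 30. Need 30 × O ≤ 131, so O ≤ 131/30 = 4.37.
Maximum integer Occurrence rating = 4 (gives RPN 120; O=5 would give 150 > 131).

4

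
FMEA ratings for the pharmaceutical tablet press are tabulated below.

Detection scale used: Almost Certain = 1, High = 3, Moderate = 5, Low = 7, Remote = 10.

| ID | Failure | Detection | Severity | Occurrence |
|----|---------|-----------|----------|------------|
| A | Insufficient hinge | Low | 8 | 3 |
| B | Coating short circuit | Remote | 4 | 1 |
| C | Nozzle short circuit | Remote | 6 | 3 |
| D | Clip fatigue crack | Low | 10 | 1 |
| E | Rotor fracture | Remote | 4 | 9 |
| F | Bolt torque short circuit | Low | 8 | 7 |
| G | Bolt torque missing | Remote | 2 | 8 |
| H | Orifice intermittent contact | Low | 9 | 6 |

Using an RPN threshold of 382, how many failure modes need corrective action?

1

RPN = Severity × Occurrence × Detection:
  A: 8 × 3 × 7 = 168
  B: 4 × 1 × 10 = 40
  C: 6 × 3 × 10 = 180
  D: 10 × 1 × 7 = 70
  E: 4 × 9 × 10 = 360
  F: 8 × 7 × 7 = 392
  G: 2 × 8 × 10 = 160
  H: 9 × 6 × 7 = 378
Modes with RPN ≥ 382: F (392) → 1.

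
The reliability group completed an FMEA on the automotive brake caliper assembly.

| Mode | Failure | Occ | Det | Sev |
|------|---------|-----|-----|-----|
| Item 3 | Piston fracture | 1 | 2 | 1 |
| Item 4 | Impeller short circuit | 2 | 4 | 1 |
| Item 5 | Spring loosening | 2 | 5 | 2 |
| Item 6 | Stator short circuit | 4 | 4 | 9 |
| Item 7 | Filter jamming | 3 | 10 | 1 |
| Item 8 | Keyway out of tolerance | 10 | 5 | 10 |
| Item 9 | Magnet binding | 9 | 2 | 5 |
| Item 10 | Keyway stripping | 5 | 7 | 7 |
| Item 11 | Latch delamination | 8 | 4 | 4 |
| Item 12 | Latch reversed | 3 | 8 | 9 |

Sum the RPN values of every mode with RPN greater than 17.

1373

RPN = Severity × Occurrence × Detection:
  Item 3: 1 × 1 × 2 = 2
  Item 4: 1 × 2 × 4 = 8
  Item 5: 2 × 2 × 5 = 20
  Item 6: 9 × 4 × 4 = 144
  Item 7: 1 × 3 × 10 = 30
  Item 8: 10 × 10 × 5 = 500
  Item 9: 5 × 9 × 2 = 90
  Item 10: 7 × 5 × 7 = 245
  Item 11: 4 × 8 × 4 = 128
  Item 12: 9 × 3 × 8 = 216
RPN > 17: Item 5 (20), Item 6 (144), Item 7 (30), Item 8 (500), Item 9 (90), Item 10 (245), Item 11 (128), Item 12 (216).
Sum: 20 + 144 + 30 + 500 + 90 + 245 + 128 + 216 = 1373.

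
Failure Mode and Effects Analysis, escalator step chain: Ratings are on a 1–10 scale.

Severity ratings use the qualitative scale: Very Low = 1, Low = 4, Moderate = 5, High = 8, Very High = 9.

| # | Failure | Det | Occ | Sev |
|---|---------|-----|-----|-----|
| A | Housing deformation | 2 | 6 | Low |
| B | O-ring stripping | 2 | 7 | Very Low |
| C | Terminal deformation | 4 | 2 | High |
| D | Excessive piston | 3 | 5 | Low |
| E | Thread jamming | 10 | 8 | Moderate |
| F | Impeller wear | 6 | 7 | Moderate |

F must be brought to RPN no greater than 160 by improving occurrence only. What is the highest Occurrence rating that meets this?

5

F: S=5, O=7, D=6 → current RPN = 210.
Fixed product = 30. Need 30 × O ≤ 160, so O ≤ 160/30 = 5.33.
Maximum integer Occurrence rating = 5 (gives RPN 150; O=6 would give 180 > 160).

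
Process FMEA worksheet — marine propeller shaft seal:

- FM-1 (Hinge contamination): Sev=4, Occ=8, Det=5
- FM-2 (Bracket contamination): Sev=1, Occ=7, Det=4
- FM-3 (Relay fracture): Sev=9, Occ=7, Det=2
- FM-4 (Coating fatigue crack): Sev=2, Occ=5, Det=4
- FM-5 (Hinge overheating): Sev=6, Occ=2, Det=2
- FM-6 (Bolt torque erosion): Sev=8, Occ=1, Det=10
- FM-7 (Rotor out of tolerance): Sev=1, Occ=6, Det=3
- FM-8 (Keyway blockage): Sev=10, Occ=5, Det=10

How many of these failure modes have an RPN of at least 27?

RPN = Severity × Occurrence × Detection:
  FM-1: 4 × 8 × 5 = 160
  FM-2: 1 × 7 × 4 = 28
  FM-3: 9 × 7 × 2 = 126
  FM-4: 2 × 5 × 4 = 40
  FM-5: 6 × 2 × 2 = 24
  FM-6: 8 × 1 × 10 = 80
  FM-7: 1 × 6 × 3 = 18
  FM-8: 10 × 5 × 10 = 500
Modes with RPN ≥ 27: FM-1 (160), FM-2 (28), FM-3 (126), FM-4 (40), FM-6 (80), FM-8 (500) → 6.

6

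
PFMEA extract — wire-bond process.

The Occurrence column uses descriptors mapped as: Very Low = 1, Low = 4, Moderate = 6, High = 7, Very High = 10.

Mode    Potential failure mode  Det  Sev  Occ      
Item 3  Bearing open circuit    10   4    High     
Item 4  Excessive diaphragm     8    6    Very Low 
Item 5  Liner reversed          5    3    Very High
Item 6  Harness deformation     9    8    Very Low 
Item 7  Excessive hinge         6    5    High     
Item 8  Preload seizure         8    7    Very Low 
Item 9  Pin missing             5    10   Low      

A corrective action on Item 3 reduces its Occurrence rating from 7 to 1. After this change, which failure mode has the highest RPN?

Item 7

RPN = Severity × Occurrence × Detection:
  Item 3: 4 × 7 × 10 = 280
  Item 4: 6 × 1 × 8 = 48
  Item 5: 3 × 10 × 5 = 150
  Item 6: 8 × 1 × 9 = 72
  Item 7: 5 × 7 × 6 = 210
  Item 8: 7 × 1 × 8 = 56
  Item 9: 10 × 4 × 5 = 200
After action: Item 3 → 4 × 1 × 10 = 40.
Revised RPNs: Item 7=210, Item 9=200, Item 5=150, Item 6=72, Item 8=56, Item 4=48, Item 3=40.
Highest is now Item 7 (210).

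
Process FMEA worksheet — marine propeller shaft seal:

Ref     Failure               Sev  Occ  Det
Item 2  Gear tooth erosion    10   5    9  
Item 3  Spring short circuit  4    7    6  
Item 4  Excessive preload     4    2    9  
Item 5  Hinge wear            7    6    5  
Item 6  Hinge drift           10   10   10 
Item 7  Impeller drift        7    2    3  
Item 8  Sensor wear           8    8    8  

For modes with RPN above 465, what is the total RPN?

RPN = Severity × Occurrence × Detection:
  Item 2: 10 × 5 × 9 = 450
  Item 3: 4 × 7 × 6 = 168
  Item 4: 4 × 2 × 9 = 72
  Item 5: 7 × 6 × 5 = 210
  Item 6: 10 × 10 × 10 = 1000
  Item 7: 7 × 2 × 3 = 42
  Item 8: 8 × 8 × 8 = 512
RPN > 465: Item 6 (1000), Item 8 (512).
Sum: 1000 + 512 = 1512.

1512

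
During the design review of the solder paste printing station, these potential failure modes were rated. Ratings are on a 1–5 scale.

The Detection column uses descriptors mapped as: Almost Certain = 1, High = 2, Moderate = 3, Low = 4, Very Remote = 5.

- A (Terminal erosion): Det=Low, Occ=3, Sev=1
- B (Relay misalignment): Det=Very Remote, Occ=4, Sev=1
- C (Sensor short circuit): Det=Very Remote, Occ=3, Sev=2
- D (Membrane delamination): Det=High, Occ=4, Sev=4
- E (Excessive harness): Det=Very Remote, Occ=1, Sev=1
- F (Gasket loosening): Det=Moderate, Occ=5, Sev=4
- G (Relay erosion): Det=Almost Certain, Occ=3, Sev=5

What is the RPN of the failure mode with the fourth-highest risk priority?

20

RPN = Severity × Occurrence × Detection:
  A: 1 × 3 × 4 = 12
  B: 1 × 4 × 5 = 20
  C: 2 × 3 × 5 = 30
  D: 4 × 4 × 2 = 32
  E: 1 × 1 × 5 = 5
  F: 4 × 5 × 3 = 60
  G: 5 × 3 × 1 = 15
Sorted descending: 60, 32, 30, 20, 15, 12, 5.
The fourth-highest RPN is 20 (B).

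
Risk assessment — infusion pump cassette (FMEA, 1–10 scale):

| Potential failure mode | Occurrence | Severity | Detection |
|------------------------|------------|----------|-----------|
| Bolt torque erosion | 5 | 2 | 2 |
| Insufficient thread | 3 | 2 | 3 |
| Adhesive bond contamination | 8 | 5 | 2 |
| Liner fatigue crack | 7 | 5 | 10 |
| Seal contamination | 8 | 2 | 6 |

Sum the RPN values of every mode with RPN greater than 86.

446

RPN = Severity × Occurrence × Detection:
  Bolt torque erosion: 2 × 5 × 2 = 20
  Insufficient thread: 2 × 3 × 3 = 18
  Adhesive bond contamination: 5 × 8 × 2 = 80
  Liner fatigue crack: 5 × 7 × 10 = 350
  Seal contamination: 2 × 8 × 6 = 96
RPN > 86: Liner fatigue crack (350), Seal contamination (96).
Sum: 350 + 96 = 446.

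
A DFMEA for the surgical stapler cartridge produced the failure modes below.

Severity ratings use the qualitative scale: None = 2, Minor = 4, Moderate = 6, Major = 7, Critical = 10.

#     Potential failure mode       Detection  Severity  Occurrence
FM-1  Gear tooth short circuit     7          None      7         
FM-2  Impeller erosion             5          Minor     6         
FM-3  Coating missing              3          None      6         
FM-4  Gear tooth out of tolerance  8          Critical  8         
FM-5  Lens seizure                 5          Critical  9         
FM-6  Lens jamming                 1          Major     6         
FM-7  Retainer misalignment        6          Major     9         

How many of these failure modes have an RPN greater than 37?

6

RPN = Severity × Occurrence × Detection:
  FM-1: 2 × 7 × 7 = 98
  FM-2: 4 × 6 × 5 = 120
  FM-3: 2 × 6 × 3 = 36
  FM-4: 10 × 8 × 8 = 640
  FM-5: 10 × 9 × 5 = 450
  FM-6: 7 × 6 × 1 = 42
  FM-7: 7 × 9 × 6 = 378
Modes with RPN > 37: FM-1 (98), FM-2 (120), FM-4 (640), FM-5 (450), FM-6 (42), FM-7 (378) → 6.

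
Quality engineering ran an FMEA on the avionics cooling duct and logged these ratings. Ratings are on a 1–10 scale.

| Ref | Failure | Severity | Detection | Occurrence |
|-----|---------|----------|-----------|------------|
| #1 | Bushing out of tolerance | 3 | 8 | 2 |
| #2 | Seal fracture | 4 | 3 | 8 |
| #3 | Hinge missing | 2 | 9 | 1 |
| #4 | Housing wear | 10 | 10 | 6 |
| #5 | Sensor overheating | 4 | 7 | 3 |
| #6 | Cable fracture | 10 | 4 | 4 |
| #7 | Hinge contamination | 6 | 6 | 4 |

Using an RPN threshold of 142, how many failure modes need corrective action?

3

RPN = Severity × Occurrence × Detection:
  #1: 3 × 2 × 8 = 48
  #2: 4 × 8 × 3 = 96
  #3: 2 × 1 × 9 = 18
  #4: 10 × 6 × 10 = 600
  #5: 4 × 3 × 7 = 84
  #6: 10 × 4 × 4 = 160
  #7: 6 × 4 × 6 = 144
Modes with RPN ≥ 142: #4 (600), #6 (160), #7 (144) → 3.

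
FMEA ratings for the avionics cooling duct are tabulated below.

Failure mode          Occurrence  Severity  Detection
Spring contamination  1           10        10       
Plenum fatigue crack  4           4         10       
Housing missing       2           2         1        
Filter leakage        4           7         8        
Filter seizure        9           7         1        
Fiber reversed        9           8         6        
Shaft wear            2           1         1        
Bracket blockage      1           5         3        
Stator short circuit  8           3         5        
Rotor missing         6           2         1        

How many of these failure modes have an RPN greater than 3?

RPN = Severity × Occurrence × Detection:
  Spring contamination: 10 × 1 × 10 = 100
  Plenum fatigue crack: 4 × 4 × 10 = 160
  Housing missing: 2 × 2 × 1 = 4
  Filter leakage: 7 × 4 × 8 = 224
  Filter seizure: 7 × 9 × 1 = 63
  Fiber reversed: 8 × 9 × 6 = 432
  Shaft wear: 1 × 2 × 1 = 2
  Bracket blockage: 5 × 1 × 3 = 15
  Stator short circuit: 3 × 8 × 5 = 120
  Rotor missing: 2 × 6 × 1 = 12
Modes with RPN > 3: Spring contamination (100), Plenum fatigue crack (160), Housing missing (4), Filter leakage (224), Filter seizure (63), Fiber reversed (432), Bracket blockage (15), Stator short circuit (120), Rotor missing (12) → 9.

9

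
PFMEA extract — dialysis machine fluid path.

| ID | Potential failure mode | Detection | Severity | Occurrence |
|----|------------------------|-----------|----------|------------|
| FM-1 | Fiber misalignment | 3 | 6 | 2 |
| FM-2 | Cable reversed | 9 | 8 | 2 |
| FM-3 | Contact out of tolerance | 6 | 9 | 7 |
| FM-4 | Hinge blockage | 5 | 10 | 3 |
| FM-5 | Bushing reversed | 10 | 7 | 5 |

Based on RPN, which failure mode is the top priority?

RPN = Severity × Occurrence × Detection:
  FM-1: 6 × 2 × 3 = 36
  FM-2: 8 × 2 × 9 = 144
  FM-3: 9 × 7 × 6 = 378
  FM-4: 10 × 3 × 5 = 150
  FM-5: 7 × 5 × 10 = 350
Highest RPN is 378 → FM-3.

FM-3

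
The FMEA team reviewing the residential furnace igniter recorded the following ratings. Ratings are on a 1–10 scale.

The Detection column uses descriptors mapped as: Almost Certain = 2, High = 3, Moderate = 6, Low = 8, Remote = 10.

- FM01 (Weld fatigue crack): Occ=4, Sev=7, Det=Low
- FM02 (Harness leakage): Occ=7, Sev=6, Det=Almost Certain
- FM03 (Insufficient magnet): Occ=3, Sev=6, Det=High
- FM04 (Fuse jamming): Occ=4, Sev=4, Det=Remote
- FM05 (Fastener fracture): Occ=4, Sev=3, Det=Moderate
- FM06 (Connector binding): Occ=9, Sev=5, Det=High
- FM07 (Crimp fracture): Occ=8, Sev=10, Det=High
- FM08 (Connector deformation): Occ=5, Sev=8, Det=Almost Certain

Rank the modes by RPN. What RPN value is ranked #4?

135

RPN = Severity × Occurrence × Detection:
  FM01: 7 × 4 × 8 = 224
  FM02: 6 × 7 × 2 = 84
  FM03: 6 × 3 × 3 = 54
  FM04: 4 × 4 × 10 = 160
  FM05: 3 × 4 × 6 = 72
  FM06: 5 × 9 × 3 = 135
  FM07: 10 × 8 × 3 = 240
  FM08: 8 × 5 × 2 = 80
Sorted descending: 240, 224, 160, 135, 84, 80, 72, 54.
The fourth-highest RPN is 135 (FM06).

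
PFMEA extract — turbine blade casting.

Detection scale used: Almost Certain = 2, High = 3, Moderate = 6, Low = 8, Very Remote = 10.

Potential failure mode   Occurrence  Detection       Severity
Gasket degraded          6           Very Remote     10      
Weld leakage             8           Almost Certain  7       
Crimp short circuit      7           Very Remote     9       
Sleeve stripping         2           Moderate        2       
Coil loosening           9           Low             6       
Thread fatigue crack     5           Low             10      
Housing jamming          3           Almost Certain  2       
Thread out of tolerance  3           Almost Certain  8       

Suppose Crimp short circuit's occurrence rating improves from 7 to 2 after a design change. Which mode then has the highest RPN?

Gasket degraded

RPN = Severity × Occurrence × Detection:
  Gasket degraded: 10 × 6 × 10 = 600
  Weld leakage: 7 × 8 × 2 = 112
  Crimp short circuit: 9 × 7 × 10 = 630
  Sleeve stripping: 2 × 2 × 6 = 24
  Coil loosening: 6 × 9 × 8 = 432
  Thread fatigue crack: 10 × 5 × 8 = 400
  Housing jamming: 2 × 3 × 2 = 12
  Thread out of tolerance: 8 × 3 × 2 = 48
After action: Crimp short circuit → 9 × 2 × 10 = 180.
Revised RPNs: Gasket degraded=600, Coil loosening=432, Thread fatigue crack=400, Crimp short circuit=180, Weld leakage=112, Thread out of tolerance=48, Sleeve stripping=24, Housing jamming=12.
Highest is now Gasket degraded (600).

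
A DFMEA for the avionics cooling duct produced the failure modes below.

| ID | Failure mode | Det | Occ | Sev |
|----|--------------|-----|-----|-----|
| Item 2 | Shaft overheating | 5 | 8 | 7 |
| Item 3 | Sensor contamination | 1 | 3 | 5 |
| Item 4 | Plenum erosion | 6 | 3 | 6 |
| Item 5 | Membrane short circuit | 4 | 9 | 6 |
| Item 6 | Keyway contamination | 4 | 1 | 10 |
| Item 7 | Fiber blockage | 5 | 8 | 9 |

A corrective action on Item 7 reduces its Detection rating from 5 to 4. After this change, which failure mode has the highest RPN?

Item 7

RPN = Severity × Occurrence × Detection:
  Item 2: 7 × 8 × 5 = 280
  Item 3: 5 × 3 × 1 = 15
  Item 4: 6 × 3 × 6 = 108
  Item 5: 6 × 9 × 4 = 216
  Item 6: 10 × 1 × 4 = 40
  Item 7: 9 × 8 × 5 = 360
After action: Item 7 → 9 × 8 × 4 = 288.
Revised RPNs: Item 7=288, Item 2=280, Item 5=216, Item 4=108, Item 6=40, Item 3=15.
Highest is now Item 7 (288).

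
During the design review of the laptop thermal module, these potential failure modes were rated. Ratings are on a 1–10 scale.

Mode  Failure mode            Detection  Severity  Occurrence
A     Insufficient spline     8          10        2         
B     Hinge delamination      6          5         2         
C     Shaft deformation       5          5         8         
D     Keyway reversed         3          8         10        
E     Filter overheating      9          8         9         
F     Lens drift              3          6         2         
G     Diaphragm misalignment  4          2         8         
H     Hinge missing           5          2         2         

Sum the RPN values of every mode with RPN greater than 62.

1312

RPN = Severity × Occurrence × Detection:
  A: 10 × 2 × 8 = 160
  B: 5 × 2 × 6 = 60
  C: 5 × 8 × 5 = 200
  D: 8 × 10 × 3 = 240
  E: 8 × 9 × 9 = 648
  F: 6 × 2 × 3 = 36
  G: 2 × 8 × 4 = 64
  H: 2 × 2 × 5 = 20
RPN > 62: A (160), C (200), D (240), E (648), G (64).
Sum: 160 + 200 + 240 + 648 + 64 = 1312.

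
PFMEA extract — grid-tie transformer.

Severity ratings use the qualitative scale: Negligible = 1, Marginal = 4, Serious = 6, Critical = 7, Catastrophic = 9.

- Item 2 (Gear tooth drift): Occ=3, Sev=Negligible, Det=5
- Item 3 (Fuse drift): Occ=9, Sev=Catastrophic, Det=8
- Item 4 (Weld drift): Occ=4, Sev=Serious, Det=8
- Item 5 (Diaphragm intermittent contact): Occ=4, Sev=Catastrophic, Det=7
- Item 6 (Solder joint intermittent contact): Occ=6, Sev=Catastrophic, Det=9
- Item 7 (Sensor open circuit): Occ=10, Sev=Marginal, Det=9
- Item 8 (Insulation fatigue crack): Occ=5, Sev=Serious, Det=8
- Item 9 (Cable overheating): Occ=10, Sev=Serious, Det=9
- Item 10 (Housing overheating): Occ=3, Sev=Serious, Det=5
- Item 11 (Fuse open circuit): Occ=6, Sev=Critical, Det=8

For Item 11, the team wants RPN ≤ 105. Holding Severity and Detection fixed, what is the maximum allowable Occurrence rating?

Item 11: S=7, O=6, D=8 → current RPN = 336.
Fixed product = 56. Need 56 × O ≤ 105, so O ≤ 105/56 = 1.88.
Maximum integer Occurrence rating = 1 (gives RPN 56; O=2 would give 112 > 105).

1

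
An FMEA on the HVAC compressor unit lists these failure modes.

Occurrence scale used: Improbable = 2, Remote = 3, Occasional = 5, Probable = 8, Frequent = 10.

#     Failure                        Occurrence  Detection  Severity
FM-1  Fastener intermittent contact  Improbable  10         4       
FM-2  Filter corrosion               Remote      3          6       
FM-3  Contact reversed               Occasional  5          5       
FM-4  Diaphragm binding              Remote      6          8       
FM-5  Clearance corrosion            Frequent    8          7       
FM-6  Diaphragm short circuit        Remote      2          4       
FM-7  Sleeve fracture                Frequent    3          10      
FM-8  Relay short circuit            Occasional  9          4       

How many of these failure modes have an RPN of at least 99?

RPN = Severity × Occurrence × Detection:
  FM-1: 4 × 2 × 10 = 80
  FM-2: 6 × 3 × 3 = 54
  FM-3: 5 × 5 × 5 = 125
  FM-4: 8 × 3 × 6 = 144
  FM-5: 7 × 10 × 8 = 560
  FM-6: 4 × 3 × 2 = 24
  FM-7: 10 × 10 × 3 = 300
  FM-8: 4 × 5 × 9 = 180
Modes with RPN ≥ 99: FM-3 (125), FM-4 (144), FM-5 (560), FM-7 (300), FM-8 (180) → 5.

5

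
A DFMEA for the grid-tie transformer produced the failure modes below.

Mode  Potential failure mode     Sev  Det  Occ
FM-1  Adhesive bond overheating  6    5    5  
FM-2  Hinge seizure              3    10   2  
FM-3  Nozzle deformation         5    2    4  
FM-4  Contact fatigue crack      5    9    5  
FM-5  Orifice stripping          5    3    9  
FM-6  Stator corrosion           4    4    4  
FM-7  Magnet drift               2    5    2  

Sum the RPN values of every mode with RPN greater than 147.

375

RPN = Severity × Occurrence × Detection:
  FM-1: 6 × 5 × 5 = 150
  FM-2: 3 × 2 × 10 = 60
  FM-3: 5 × 4 × 2 = 40
  FM-4: 5 × 5 × 9 = 225
  FM-5: 5 × 9 × 3 = 135
  FM-6: 4 × 4 × 4 = 64
  FM-7: 2 × 2 × 5 = 20
RPN > 147: FM-1 (150), FM-4 (225).
Sum: 150 + 225 = 375.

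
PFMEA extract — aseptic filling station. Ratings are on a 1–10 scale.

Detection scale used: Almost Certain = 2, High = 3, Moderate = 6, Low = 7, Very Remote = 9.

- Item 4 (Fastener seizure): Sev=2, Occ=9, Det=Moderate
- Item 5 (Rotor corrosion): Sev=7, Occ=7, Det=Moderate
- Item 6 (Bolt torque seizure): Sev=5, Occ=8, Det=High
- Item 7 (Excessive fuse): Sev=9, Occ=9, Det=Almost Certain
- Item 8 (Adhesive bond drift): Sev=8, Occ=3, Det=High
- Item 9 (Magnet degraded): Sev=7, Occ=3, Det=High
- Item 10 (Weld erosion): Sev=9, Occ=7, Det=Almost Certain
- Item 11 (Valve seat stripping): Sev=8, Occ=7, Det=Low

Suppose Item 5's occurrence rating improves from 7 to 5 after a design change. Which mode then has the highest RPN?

RPN = Severity × Occurrence × Detection:
  Item 4: 2 × 9 × 6 = 108
  Item 5: 7 × 7 × 6 = 294
  Item 6: 5 × 8 × 3 = 120
  Item 7: 9 × 9 × 2 = 162
  Item 8: 8 × 3 × 3 = 72
  Item 9: 7 × 3 × 3 = 63
  Item 10: 9 × 7 × 2 = 126
  Item 11: 8 × 7 × 7 = 392
After action: Item 5 → 7 × 5 × 6 = 210.
Revised RPNs: Item 11=392, Item 5=210, Item 7=162, Item 10=126, Item 6=120, Item 4=108, Item 8=72, Item 9=63.
Highest is now Item 11 (392).

Item 11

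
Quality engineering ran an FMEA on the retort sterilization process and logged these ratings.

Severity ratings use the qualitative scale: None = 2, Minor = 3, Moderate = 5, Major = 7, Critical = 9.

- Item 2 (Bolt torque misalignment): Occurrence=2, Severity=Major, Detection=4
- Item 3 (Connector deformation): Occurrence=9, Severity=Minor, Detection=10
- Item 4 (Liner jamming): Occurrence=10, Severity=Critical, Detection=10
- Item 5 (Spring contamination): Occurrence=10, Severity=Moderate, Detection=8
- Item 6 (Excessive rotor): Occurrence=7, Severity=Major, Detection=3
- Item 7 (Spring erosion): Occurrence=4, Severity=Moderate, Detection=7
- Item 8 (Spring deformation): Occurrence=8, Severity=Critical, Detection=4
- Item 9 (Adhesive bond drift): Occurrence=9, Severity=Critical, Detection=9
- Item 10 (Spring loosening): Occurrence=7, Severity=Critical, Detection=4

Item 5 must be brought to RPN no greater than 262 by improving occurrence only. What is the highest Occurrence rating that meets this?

6

Item 5: S=5, O=10, D=8 → current RPN = 400.
Fixed product = 40. Need 40 × O ≤ 262, so O ≤ 262/40 = 6.55.
Maximum integer Occurrence rating = 6 (gives RPN 240; O=7 would give 280 > 262).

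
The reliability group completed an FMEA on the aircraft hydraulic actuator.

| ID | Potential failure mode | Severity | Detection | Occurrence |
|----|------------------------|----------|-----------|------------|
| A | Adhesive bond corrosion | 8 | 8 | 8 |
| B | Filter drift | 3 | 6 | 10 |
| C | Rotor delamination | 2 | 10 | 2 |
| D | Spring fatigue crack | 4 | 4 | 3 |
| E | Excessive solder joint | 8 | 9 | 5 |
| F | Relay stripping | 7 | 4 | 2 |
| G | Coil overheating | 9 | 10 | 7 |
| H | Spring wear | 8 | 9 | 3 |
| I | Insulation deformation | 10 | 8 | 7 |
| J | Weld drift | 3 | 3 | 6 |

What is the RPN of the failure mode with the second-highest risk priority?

560

RPN = Severity × Occurrence × Detection:
  A: 8 × 8 × 8 = 512
  B: 3 × 10 × 6 = 180
  C: 2 × 2 × 10 = 40
  D: 4 × 3 × 4 = 48
  E: 8 × 5 × 9 = 360
  F: 7 × 2 × 4 = 56
  G: 9 × 7 × 10 = 630
  H: 8 × 3 × 9 = 216
  I: 10 × 7 × 8 = 560
  J: 3 × 6 × 3 = 54
Sorted descending: 630, 560, 512, 360, 216, 180, 56, 54, 48, 40.
The second-highest RPN is 560 (I).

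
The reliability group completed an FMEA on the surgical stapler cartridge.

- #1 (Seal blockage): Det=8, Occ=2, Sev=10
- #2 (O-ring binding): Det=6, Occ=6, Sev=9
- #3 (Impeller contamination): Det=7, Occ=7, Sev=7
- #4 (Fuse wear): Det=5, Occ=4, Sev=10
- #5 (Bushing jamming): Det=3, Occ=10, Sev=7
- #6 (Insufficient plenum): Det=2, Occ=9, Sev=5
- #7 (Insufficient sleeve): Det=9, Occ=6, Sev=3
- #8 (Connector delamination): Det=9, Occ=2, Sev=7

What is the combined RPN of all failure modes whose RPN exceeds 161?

1239

RPN = Severity × Occurrence × Detection:
  #1: 10 × 2 × 8 = 160
  #2: 9 × 6 × 6 = 324
  #3: 7 × 7 × 7 = 343
  #4: 10 × 4 × 5 = 200
  #5: 7 × 10 × 3 = 210
  #6: 5 × 9 × 2 = 90
  #7: 3 × 6 × 9 = 162
  #8: 7 × 2 × 9 = 126
RPN > 161: #2 (324), #3 (343), #4 (200), #5 (210), #7 (162).
Sum: 324 + 343 + 200 + 210 + 162 = 1239.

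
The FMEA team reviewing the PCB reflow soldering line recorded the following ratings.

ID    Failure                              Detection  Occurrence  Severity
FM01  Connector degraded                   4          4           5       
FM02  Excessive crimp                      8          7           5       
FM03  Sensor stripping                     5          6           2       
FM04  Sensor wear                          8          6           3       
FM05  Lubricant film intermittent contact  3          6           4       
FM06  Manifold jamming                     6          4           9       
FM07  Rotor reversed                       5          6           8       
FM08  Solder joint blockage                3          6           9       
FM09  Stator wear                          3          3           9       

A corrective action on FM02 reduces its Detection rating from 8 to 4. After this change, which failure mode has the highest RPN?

RPN = Severity × Occurrence × Detection:
  FM01: 5 × 4 × 4 = 80
  FM02: 5 × 7 × 8 = 280
  FM03: 2 × 6 × 5 = 60
  FM04: 3 × 6 × 8 = 144
  FM05: 4 × 6 × 3 = 72
  FM06: 9 × 4 × 6 = 216
  FM07: 8 × 6 × 5 = 240
  FM08: 9 × 6 × 3 = 162
  FM09: 9 × 3 × 3 = 81
After action: FM02 → 5 × 7 × 4 = 140.
Revised RPNs: FM07=240, FM06=216, FM08=162, FM04=144, FM02=140, FM09=81, FM01=80, FM05=72, FM03=60.
Highest is now FM07 (240).

FM07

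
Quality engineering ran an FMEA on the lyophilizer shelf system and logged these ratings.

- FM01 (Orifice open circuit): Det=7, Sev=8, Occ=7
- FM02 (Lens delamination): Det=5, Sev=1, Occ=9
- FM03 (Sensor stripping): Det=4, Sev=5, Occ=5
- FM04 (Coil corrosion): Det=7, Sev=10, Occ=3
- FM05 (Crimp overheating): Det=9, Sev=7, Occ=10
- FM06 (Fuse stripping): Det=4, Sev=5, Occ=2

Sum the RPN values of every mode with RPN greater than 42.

1377

RPN = Severity × Occurrence × Detection:
  FM01: 8 × 7 × 7 = 392
  FM02: 1 × 9 × 5 = 45
  FM03: 5 × 5 × 4 = 100
  FM04: 10 × 3 × 7 = 210
  FM05: 7 × 10 × 9 = 630
  FM06: 5 × 2 × 4 = 40
RPN > 42: FM01 (392), FM02 (45), FM03 (100), FM04 (210), FM05 (630).
Sum: 392 + 45 + 100 + 210 + 630 = 1377.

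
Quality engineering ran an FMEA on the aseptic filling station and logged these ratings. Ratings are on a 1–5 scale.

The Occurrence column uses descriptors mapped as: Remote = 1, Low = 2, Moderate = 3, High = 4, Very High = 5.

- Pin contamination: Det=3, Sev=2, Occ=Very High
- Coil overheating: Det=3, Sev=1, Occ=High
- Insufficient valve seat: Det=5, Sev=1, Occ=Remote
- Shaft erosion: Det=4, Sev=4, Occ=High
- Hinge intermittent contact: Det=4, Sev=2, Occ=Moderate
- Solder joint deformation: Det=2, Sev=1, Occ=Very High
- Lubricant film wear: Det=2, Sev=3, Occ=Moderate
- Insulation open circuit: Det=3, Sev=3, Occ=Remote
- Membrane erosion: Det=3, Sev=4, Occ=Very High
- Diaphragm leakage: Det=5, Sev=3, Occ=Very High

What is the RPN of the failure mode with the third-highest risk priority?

60

RPN = Severity × Occurrence × Detection:
  Pin contamination: 2 × 5 × 3 = 30
  Coil overheating: 1 × 4 × 3 = 12
  Insufficient valve seat: 1 × 1 × 5 = 5
  Shaft erosion: 4 × 4 × 4 = 64
  Hinge intermittent contact: 2 × 3 × 4 = 24
  Solder joint deformation: 1 × 5 × 2 = 10
  Lubricant film wear: 3 × 3 × 2 = 18
  Insulation open circuit: 3 × 1 × 3 = 9
  Membrane erosion: 4 × 5 × 3 = 60
  Diaphragm leakage: 3 × 5 × 5 = 75
Sorted descending: 75, 64, 60, 30, 24, 18, 12, 10, 9, 5.
The third-highest RPN is 60 (Membrane erosion).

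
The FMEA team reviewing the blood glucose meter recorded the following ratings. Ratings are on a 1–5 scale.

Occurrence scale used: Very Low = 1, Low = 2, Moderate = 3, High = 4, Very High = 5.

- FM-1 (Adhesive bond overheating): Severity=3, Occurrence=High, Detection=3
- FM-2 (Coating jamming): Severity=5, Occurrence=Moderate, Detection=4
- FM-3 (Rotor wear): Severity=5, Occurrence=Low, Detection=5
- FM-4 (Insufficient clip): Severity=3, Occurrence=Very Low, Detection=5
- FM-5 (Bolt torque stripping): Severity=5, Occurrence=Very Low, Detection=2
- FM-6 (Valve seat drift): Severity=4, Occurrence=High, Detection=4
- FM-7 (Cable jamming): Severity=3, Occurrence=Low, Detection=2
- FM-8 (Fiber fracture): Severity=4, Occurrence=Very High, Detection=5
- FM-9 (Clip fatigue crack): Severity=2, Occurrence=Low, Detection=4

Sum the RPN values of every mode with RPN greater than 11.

RPN = Severity × Occurrence × Detection:
  FM-1: 3 × 4 × 3 = 36
  FM-2: 5 × 3 × 4 = 60
  FM-3: 5 × 2 × 5 = 50
  FM-4: 3 × 1 × 5 = 15
  FM-5: 5 × 1 × 2 = 10
  FM-6: 4 × 4 × 4 = 64
  FM-7: 3 × 2 × 2 = 12
  FM-8: 4 × 5 × 5 = 100
  FM-9: 2 × 2 × 4 = 16
RPN > 11: FM-1 (36), FM-2 (60), FM-3 (50), FM-4 (15), FM-6 (64), FM-7 (12), FM-8 (100), FM-9 (16).
Sum: 36 + 60 + 50 + 15 + 64 + 12 + 100 + 16 = 353.

353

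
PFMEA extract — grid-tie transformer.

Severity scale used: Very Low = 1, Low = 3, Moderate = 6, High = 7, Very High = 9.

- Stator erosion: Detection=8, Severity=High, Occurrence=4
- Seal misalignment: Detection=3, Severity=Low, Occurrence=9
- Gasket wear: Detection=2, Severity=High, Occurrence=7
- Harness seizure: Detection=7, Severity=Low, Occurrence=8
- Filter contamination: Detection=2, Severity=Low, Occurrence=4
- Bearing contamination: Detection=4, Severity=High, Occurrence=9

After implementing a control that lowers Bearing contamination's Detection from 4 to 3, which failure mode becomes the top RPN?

Stator erosion

RPN = Severity × Occurrence × Detection:
  Stator erosion: 7 × 4 × 8 = 224
  Seal misalignment: 3 × 9 × 3 = 81
  Gasket wear: 7 × 7 × 2 = 98
  Harness seizure: 3 × 8 × 7 = 168
  Filter contamination: 3 × 4 × 2 = 24
  Bearing contamination: 7 × 9 × 4 = 252
After action: Bearing contamination → 7 × 9 × 3 = 189.
Revised RPNs: Stator erosion=224, Bearing contamination=189, Harness seizure=168, Gasket wear=98, Seal misalignment=81, Filter contamination=24.
Highest is now Stator erosion (224).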